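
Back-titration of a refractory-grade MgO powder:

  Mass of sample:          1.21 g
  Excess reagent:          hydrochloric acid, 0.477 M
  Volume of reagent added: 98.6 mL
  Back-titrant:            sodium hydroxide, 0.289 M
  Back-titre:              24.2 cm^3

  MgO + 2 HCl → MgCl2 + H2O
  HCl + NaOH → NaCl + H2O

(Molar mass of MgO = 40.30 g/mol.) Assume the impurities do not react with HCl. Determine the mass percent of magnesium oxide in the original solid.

66.7 %

n(HCl) added = 0.0986 × 0.477 = 0.0470 mol
n(NaOH) used in back-titration = 0.0242 × 0.289 = 6.99 × 10^-3 mol
n(HCl) left over = 6.99 × 10^-3 mol (1:1 ratio)
n(HCl) consumed by analyte = 0.0470 − 6.99 × 10^-3 = 0.0400 mol
From the 1:2 ratio, n(MgO) = 1/2 × 0.0400 = 0.0200 mol
mass of MgO = 0.0200 × 40.30 = 0.807 g
% MgO = 0.807 / 1.21 × 100 = 66.7 %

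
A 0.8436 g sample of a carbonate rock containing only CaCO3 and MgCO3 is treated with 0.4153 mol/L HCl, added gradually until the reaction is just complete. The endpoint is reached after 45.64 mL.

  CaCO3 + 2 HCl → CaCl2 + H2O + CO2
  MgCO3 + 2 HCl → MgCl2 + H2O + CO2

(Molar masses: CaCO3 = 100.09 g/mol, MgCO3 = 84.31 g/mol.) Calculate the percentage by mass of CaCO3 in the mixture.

n(HCl) = 0.04564 × 0.4153 = 0.01895 mol
Let x = n(CaCO3), y = n(MgCO3).
Titrant: 2x + 2y = 0.01895;  mass: 100.09x + 84.31y = 0.8436
Solving, x = 2.825 × 10^-3 mol, y = 6.652 × 10^-3 mol
mass of CaCO3 = 2.825 × 10^-3 × 100.09 = 0.2828 g
% CaCO3 = 0.2828 / 0.8436 × 100 = 33.52 %

33.52 %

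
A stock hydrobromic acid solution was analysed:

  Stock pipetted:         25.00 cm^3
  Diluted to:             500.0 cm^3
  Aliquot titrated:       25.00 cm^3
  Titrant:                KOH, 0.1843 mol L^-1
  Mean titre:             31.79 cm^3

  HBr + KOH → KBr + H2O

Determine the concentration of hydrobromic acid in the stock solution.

n(KOH) = 0.03179 × 0.1843 = 5.859 × 10^-3 mol
n(HBr) in the aliquot = 5.859 × 10^-3 mol (1:1 ratio)
[HBr]_dilute = 5.859 × 10^-3 / 0.02500 = 0.2344 mol/L
Dilution factor = 500.0 / 25.00 = 20.00
[HBr]_stock = 0.2344 × 20.00 = 4.687 mol/L

4.687 mol/L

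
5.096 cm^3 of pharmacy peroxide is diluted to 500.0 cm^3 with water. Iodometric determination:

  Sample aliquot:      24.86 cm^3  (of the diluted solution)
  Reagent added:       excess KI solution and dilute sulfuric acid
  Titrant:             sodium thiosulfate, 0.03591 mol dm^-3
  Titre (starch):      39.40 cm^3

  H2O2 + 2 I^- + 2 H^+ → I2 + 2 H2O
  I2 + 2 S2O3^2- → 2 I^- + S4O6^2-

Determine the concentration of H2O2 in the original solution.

2.792 mol/L

n(S2O3^2-) = 0.03940 × 0.03591 = 1.415 × 10^-3 mol
n(I2) = n(S2O3^2-)/2 = 7.074 × 10^-4 mol
n(H2O2) in the aliquot = 7.074 × 10^-4 mol (1:1 ratio)
[H2O2]_dilute = 7.074 × 10^-4 / 0.02486 = 0.02846 mol/L
[H2O2]_original = 0.02846 × 500.0/5.096 = 2.792 mol/L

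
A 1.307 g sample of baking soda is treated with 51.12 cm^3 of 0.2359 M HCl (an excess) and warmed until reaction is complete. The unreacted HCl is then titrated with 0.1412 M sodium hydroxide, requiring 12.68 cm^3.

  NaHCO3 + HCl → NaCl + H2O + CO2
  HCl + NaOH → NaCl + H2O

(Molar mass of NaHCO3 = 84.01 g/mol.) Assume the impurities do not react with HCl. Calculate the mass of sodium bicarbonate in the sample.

n(HCl) added = 0.05112 × 0.2359 = 0.01206 mol
n(NaOH) used in back-titration = 0.01268 × 0.1412 = 1.790 × 10^-3 mol
n(HCl) left over = 1.790 × 10^-3 mol (1:1 ratio)
n(HCl) consumed by analyte = 0.01206 − 1.790 × 10^-3 = 0.01027 mol
n(NaHCO3) = 0.01027 mol (1:1 ratio)
mass of NaHCO3 = 0.01027 × 84.01 = 0.8627 g

0.8627 g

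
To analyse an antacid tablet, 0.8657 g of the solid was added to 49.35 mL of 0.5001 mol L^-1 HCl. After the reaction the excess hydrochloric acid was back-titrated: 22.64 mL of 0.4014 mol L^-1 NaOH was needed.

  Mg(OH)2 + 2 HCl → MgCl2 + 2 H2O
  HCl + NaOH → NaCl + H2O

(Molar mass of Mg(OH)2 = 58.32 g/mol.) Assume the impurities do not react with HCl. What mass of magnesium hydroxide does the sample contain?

n(HCl) added = 0.04935 × 0.5001 = 0.02468 mol
n(NaOH) used in back-titration = 0.02264 × 0.4014 = 9.088 × 10^-3 mol
n(HCl) left over = 9.088 × 10^-3 mol (1:1 ratio)
n(HCl) consumed by analyte = 0.02468 − 9.088 × 10^-3 = 0.01559 mol
From the 1:2 ratio, n(Mg(OH)2) = 1/2 × 0.01559 = 7.796 × 10^-3 mol
mass of Mg(OH)2 = 7.796 × 10^-3 × 58.32 = 0.4547 g

0.4547 g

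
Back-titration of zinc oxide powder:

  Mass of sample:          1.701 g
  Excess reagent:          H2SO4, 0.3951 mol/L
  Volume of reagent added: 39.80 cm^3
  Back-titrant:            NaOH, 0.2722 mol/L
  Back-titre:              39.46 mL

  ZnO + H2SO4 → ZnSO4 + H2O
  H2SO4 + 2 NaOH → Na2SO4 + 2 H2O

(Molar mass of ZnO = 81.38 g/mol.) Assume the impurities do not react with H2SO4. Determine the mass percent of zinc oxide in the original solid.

n(H2SO4) added = 0.03980 × 0.3951 = 0.01572 mol
n(NaOH) used in back-titration = 0.03946 × 0.2722 = 0.01074 mol
From the 1:2 ratio, n(H2SO4) left over = 1/2 × 0.01074 = 5.371 × 10^-3 mol
n(H2SO4) consumed by analyte = 0.01572 − 5.371 × 10^-3 = 0.01035 mol
n(ZnO) = 0.01035 mol (1:1 ratio)
mass of ZnO = 0.01035 × 81.38 = 0.8426 g
% ZnO = 0.8426 / 1.701 × 100 = 49.54 %

49.54 %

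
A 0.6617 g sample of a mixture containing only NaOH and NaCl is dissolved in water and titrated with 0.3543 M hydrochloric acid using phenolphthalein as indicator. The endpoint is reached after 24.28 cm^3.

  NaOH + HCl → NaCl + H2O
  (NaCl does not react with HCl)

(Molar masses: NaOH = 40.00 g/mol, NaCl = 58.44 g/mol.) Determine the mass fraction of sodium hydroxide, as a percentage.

n(HCl) = 0.02428 × 0.3543 = 8.602 × 10^-3 mol
Let x = n(NaOH), y = n(NaCl).
Titrant: 1x = 8.602 × 10^-3;  mass: 40.00x + 58.44y = 0.6617
Solving, x = 8.602 × 10^-3 mol, y = 5.435 × 10^-3 mol
mass of NaOH = 8.602 × 10^-3 × 40.00 = 0.3441 g
% NaOH = 0.3441 / 0.6617 × 100 = 52.00 %

52.00 %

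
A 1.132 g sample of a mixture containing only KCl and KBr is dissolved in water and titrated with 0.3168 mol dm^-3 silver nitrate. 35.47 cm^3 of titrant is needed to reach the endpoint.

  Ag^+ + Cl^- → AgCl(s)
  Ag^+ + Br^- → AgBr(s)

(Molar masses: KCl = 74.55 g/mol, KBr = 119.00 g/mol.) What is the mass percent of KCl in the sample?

n(AgNO3) = 0.03547 × 0.3168 = 0.01124 mol
Let x = n(KCl), y = n(KBr).
Titrant: 1x + 1y = 0.01124;  mass: 74.55x + 119.00y = 1.132
Solving, x = 4.616 × 10^-3 mol, y = 6.621 × 10^-3 mol
mass of KCl = 4.616 × 10^-3 × 74.55 = 0.3441 g
% KCl = 0.3441 / 1.132 × 100 = 30.40 %

30.40 %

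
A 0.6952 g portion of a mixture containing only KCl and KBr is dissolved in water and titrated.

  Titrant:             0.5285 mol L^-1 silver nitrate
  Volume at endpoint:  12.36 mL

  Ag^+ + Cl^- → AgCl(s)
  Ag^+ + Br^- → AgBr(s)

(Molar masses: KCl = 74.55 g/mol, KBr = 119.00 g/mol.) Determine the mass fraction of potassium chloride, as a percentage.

n(AgNO3) = 0.01236 × 0.5285 = 6.532 × 10^-3 mol
Let x = n(KCl), y = n(KBr).
Titrant: 1x + 1y = 6.532 × 10^-3;  mass: 74.55x + 119.00y = 0.6952
Solving, x = 1.848 × 10^-3 mol, y = 4.684 × 10^-3 mol
mass of KCl = 1.848 × 10^-3 × 74.55 = 0.1378 g
% KCl = 0.1378 / 0.6952 × 100 = 19.82 %

19.82 %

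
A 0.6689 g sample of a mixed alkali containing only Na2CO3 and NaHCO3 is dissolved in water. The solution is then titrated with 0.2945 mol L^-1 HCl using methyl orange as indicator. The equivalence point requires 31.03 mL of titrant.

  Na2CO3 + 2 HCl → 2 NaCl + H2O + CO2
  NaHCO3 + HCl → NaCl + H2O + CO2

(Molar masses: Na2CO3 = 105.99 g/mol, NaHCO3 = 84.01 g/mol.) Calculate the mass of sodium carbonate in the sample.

n(HCl) = 0.03103 × 0.2945 = 9.138 × 10^-3 mol
Let x = n(Na2CO3), y = n(NaHCO3).
Titrant: 2x + 1y = 9.138 × 10^-3;  mass: 105.99x + 84.01y = 0.6689
Solving, x = 1.593 × 10^-3 mol, y = 5.952 × 10^-3 mol
mass of Na2CO3 = 1.593 × 10^-3 × 105.99 = 0.1688 g

0.1688 g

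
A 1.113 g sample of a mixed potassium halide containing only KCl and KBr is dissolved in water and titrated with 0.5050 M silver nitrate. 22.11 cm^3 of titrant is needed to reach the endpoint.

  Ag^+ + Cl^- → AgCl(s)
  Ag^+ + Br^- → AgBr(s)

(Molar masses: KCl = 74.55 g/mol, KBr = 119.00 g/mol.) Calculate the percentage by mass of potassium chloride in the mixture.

32.50 %

n(AgNO3) = 0.02211 × 0.5050 = 0.01117 mol
Let x = n(KCl), y = n(KBr).
Titrant: 1x + 1y = 0.01117;  mass: 74.55x + 119.00y = 1.113
Solving, x = 4.853 × 10^-3 mol, y = 6.313 × 10^-3 mol
mass of KCl = 4.853 × 10^-3 × 74.55 = 0.3618 g
% KCl = 0.3618 / 1.113 × 100 = 32.50 %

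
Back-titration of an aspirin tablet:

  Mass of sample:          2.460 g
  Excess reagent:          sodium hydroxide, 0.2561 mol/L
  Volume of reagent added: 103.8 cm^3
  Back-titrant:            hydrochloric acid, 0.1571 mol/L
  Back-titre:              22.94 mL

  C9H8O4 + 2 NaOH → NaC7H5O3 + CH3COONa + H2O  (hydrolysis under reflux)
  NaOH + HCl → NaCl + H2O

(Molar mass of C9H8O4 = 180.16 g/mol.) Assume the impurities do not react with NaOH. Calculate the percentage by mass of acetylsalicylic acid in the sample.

84.15 %

n(NaOH) added = 0.1038 × 0.2561 = 0.02658 mol
n(HCl) used in back-titration = 0.02294 × 0.1571 = 3.604 × 10^-3 mol
n(NaOH) left over = 3.604 × 10^-3 mol (1:1 ratio)
n(NaOH) consumed by analyte = 0.02658 − 3.604 × 10^-3 = 0.02298 mol
From the 1:2 ratio, n(C9H8O4) = 1/2 × 0.02298 = 0.01149 mol
mass of C9H8O4 = 0.01149 × 180.16 = 2.070 g
% C9H8O4 = 2.070 / 2.460 × 100 = 84.15 %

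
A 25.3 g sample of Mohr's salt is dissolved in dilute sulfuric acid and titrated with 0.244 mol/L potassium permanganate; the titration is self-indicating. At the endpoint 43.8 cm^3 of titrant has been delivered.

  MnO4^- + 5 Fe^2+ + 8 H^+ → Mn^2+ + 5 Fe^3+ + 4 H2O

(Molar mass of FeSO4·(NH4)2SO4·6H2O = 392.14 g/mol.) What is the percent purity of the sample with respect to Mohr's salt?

n(KMnO4) = 0.0438 L × 0.244 mol/L = 0.0107 mol
From the 5:1 ratio, n(FeSO4·(NH4)2SO4·6H2O) = 5/1 × 0.0107 = 0.0534 mol
mass of FeSO4·(NH4)2SO4·6H2O = 0.0534 × 392.14 g/mol = 21.0 g
% FeSO4·(NH4)2SO4·6H2O = 21.0 / 25.3 × 100 = 82.8 %

82.8 %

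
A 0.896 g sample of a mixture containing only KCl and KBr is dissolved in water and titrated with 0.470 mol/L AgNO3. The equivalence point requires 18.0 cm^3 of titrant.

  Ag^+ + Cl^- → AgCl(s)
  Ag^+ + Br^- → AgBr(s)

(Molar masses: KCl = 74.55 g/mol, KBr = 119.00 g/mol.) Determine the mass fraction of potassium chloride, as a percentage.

n(AgNO3) = 0.0180 × 0.470 = 8.46 × 10^-3 mol
Let x = n(KCl), y = n(KBr).
Titrant: 1x + 1y = 8.46 × 10^-3;  mass: 74.55x + 119.00y = 0.896
Solving, x = 2.49 × 10^-3 mol, y = 5.97 × 10^-3 mol
mass of KCl = 2.49 × 10^-3 × 74.55 = 0.186 g
% KCl = 0.186 / 0.896 × 100 = 20.7 %

20.7 %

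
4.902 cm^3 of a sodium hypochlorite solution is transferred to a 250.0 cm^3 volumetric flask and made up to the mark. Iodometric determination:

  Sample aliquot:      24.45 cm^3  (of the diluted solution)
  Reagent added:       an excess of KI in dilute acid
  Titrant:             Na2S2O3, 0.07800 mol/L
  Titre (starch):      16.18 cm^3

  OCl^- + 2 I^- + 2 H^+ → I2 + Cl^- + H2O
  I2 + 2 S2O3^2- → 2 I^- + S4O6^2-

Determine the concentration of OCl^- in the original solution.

1.316 mol/L

n(S2O3^2-) = 0.01618 × 0.07800 = 1.262 × 10^-3 mol
n(I2) = n(S2O3^2-)/2 = 6.310 × 10^-4 mol
n(OCl^-) in the aliquot = 6.310 × 10^-4 mol (1:1 ratio)
[OCl^-]_dilute = 6.310 × 10^-4 / 0.02445 = 0.02581 mol/L
[OCl^-]_original = 0.02581 × 250.0/4.902 = 1.316 mol/L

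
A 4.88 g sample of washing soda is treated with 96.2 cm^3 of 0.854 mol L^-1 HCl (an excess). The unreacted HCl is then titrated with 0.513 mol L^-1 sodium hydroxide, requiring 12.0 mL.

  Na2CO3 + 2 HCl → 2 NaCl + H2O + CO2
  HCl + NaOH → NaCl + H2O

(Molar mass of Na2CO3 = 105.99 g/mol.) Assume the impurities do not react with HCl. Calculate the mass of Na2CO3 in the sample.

4.03 g

n(HCl) added = 0.0962 × 0.854 = 0.0822 mol
n(NaOH) used in back-titration = 0.0120 × 0.513 = 6.16 × 10^-3 mol
n(HCl) left over = 6.16 × 10^-3 mol (1:1 ratio)
n(HCl) consumed by analyte = 0.0822 − 6.16 × 10^-3 = 0.0760 mol
From the 1:2 ratio, n(Na2CO3) = 1/2 × 0.0760 = 0.0380 mol
mass of Na2CO3 = 0.0380 × 105.99 = 4.03 g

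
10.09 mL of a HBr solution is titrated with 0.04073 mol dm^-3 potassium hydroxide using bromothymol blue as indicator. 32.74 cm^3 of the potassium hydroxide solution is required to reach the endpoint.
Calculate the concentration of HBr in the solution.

HBr + KOH → KBr + H2O
n(KOH) = 0.03274 L × 0.04073 mol/L = 1.334 × 10^-3 mol
n(HBr) = 1.334 × 10^-3 mol (1:1 mole ratio)
[HBr] = 1.334 × 10^-3 mol / 0.01009 L = 0.1322 mol/L

0.1322 mol/L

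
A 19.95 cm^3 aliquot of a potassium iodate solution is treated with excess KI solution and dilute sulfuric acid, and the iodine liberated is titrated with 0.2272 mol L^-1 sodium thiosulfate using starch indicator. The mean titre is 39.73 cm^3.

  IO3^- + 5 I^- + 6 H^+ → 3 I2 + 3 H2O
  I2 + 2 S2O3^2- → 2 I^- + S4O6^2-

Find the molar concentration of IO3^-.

n(S2O3^2-) = 0.03973 × 0.2272 = 9.027 × 10^-3 mol
n(I2) = n(S2O3^2-)/2 = 4.513 × 10^-3 mol
From the 1:3 ratio, n(IO3^-) in the aliquot = 1/3 × 4.513 × 10^-3 = 1.504 × 10^-3 mol
[IO3^-] = 1.504 × 10^-3 / 0.01995 = 0.07541 mol/L

0.07541 mol/L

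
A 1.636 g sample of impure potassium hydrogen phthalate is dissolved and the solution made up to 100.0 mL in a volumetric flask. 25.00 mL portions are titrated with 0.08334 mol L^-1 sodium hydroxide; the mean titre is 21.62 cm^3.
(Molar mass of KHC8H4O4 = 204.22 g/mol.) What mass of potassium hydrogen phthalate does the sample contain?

KHC8H4O4 + NaOH → KNaC8H4O4 + H2O
n(NaOH) per titration = 0.02162 × 0.08334 = 1.802 × 10^-3 mol
n(KHC8H4O4) in each aliquot = 1.802 × 10^-3 mol (1:1 ratio)
n(KHC8H4O4) in the whole flask = 1.802 × 10^-3 × 100.0/25.00 = 7.207 × 10^-3 mol
mass of KHC8H4O4 = 7.207 × 10^-3 × 204.22 = 1.472 g

1.472 g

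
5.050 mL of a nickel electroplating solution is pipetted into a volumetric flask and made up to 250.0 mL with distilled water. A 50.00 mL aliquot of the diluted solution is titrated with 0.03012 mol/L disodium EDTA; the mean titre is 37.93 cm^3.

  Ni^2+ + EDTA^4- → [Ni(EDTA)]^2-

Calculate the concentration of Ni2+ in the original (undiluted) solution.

n(EDTA) = 0.03793 × 0.03012 = 1.142 × 10^-3 mol
n(Ni2+) in the aliquot = 1.142 × 10^-3 mol (1:1 ratio)
[Ni2+]_dilute = 1.142 × 10^-3 / 0.05000 = 0.02285 mol/L
Dilution factor = 250.0 / 5.050 = 49.50
[Ni2+]_stock = 0.02285 × 49.50 = 1.131 mol/L

1.131 mol/L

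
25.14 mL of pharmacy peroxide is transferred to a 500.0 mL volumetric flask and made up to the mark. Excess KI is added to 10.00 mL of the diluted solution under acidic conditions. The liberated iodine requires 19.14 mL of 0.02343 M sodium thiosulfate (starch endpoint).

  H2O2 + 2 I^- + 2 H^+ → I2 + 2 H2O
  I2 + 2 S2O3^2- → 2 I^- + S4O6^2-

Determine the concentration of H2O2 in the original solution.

n(S2O3^2-) = 0.01914 × 0.02343 = 4.485 × 10^-4 mol
n(I2) = n(S2O3^2-)/2 = 2.242 × 10^-4 mol
n(H2O2) in the aliquot = 2.242 × 10^-4 mol (1:1 ratio)
[H2O2]_dilute = 2.242 × 10^-4 / 0.01000 = 0.02242 mol/L
[H2O2]_original = 0.02242 × 500.0/25.14 = 0.4460 mol/L

0.4460 M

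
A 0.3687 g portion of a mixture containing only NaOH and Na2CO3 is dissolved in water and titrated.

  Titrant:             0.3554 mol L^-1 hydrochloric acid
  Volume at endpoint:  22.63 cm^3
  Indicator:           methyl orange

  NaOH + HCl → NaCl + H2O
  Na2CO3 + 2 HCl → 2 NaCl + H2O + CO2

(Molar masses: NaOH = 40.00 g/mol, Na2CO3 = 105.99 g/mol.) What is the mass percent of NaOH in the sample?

48.02 %

n(HCl) = 0.02263 × 0.3554 = 8.043 × 10^-3 mol
Let x = n(NaOH), y = n(Na2CO3).
Titrant: 1x + 2y = 8.043 × 10^-3;  mass: 40.00x + 105.99y = 0.3687
Solving, x = 4.427 × 10^-3 mol, y = 1.808 × 10^-3 mol
mass of NaOH = 4.427 × 10^-3 × 40.00 = 0.1771 g
% NaOH = 0.1771 / 0.3687 × 100 = 48.02 %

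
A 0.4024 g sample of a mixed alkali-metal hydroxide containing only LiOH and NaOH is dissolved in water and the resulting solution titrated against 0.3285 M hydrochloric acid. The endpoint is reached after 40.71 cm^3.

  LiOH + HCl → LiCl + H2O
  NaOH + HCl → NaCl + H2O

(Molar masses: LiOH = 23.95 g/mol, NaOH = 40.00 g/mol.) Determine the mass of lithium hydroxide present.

0.1978 g

n(HCl) = 0.04071 × 0.3285 = 0.01337 mol
Let x = n(LiOH), y = n(NaOH).
Titrant: 1x + 1y = 0.01337;  mass: 23.95x + 40.00y = 0.4024
Solving, x = 8.257 × 10^-3 mol, y = 5.116 × 10^-3 mol
mass of LiOH = 8.257 × 10^-3 × 23.95 = 0.1978 g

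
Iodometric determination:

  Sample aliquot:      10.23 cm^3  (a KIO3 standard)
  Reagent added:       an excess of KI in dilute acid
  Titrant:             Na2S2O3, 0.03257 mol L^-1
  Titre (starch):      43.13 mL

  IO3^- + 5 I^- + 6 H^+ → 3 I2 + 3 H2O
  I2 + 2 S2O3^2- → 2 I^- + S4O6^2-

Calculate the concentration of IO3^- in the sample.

n(S2O3^2-) = 0.04313 × 0.03257 = 1.405 × 10^-3 mol
n(I2) = n(S2O3^2-)/2 = 7.024 × 10^-4 mol
From the 1:3 ratio, n(IO3^-) in the aliquot = 1/3 × 7.024 × 10^-4 = 2.341 × 10^-4 mol
[IO3^-] = 2.341 × 10^-4 / 0.01023 = 0.02289 mol/L

0.02289 mol/L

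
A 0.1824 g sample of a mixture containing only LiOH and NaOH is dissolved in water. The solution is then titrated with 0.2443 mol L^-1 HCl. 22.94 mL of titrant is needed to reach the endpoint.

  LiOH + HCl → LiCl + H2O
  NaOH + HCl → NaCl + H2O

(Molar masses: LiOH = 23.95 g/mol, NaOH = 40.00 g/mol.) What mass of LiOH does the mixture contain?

n(HCl) = 0.02294 × 0.2443 = 5.604 × 10^-3 mol
Let x = n(LiOH), y = n(NaOH).
Titrant: 1x + 1y = 5.604 × 10^-3;  mass: 23.95x + 40.00y = 0.1824
Solving, x = 2.602 × 10^-3 mol, y = 3.002 × 10^-3 mol
mass of LiOH = 2.602 × 10^-3 × 23.95 = 0.06233 g

0.06233 g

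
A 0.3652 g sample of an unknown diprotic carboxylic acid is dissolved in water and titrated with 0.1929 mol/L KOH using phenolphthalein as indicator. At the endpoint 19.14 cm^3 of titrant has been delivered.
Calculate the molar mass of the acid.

n(KOH) = 0.01914 L × 0.1929 mol/L = 3.692 × 10^-3 mol
From the 1:2 ratio, n(H2A) = 1/2 × 3.692 × 10^-3 = 1.846 × 10^-3 mol
M = m / n = 0.3652 g / 1.846 × 10^-3 mol = 197.8 g/mol

197.8 g/mol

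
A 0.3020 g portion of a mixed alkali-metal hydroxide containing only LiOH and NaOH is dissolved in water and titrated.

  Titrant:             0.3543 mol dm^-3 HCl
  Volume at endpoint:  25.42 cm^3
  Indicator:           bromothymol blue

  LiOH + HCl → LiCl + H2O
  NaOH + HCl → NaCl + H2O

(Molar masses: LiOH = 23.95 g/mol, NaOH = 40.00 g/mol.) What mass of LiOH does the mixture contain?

0.08692 g

n(HCl) = 0.02542 × 0.3543 = 9.006 × 10^-3 mol
Let x = n(LiOH), y = n(NaOH).
Titrant: 1x + 1y = 9.006 × 10^-3;  mass: 23.95x + 40.00y = 0.3020
Solving, x = 3.629 × 10^-3 mol, y = 5.377 × 10^-3 mol
mass of LiOH = 3.629 × 10^-3 × 23.95 = 0.08692 g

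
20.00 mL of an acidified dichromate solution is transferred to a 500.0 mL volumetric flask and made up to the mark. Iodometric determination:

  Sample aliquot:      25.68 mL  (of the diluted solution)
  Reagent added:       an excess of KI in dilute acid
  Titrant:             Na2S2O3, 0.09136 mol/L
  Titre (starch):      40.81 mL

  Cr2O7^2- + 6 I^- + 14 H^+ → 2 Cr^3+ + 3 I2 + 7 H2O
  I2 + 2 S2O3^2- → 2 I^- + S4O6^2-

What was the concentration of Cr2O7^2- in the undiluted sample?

0.6049 mol/L

n(S2O3^2-) = 0.04081 × 0.09136 = 3.728 × 10^-3 mol
n(I2) = n(S2O3^2-)/2 = 1.864 × 10^-3 mol
From the 1:3 ratio, n(Cr2O7^2-) in the aliquot = 1/3 × 1.864 × 10^-3 = 6.214 × 10^-4 mol
[Cr2O7^2-]_dilute = 6.214 × 10^-4 / 0.02568 = 0.02420 mol/L
[Cr2O7^2-]_original = 0.02420 × 500.0/20.00 = 0.6049 mol/L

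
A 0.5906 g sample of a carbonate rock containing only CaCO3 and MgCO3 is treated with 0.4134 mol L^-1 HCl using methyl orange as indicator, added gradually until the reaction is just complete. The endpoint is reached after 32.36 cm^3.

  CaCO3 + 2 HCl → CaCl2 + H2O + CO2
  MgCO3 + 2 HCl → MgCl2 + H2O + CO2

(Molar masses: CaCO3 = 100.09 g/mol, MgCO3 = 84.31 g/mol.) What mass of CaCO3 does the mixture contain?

n(HCl) = 0.03236 × 0.4134 = 0.01338 mol
Let x = n(CaCO3), y = n(MgCO3).
Titrant: 2x + 2y = 0.01338;  mass: 100.09x + 84.31y = 0.5906
Solving, x = 1.690 × 10^-3 mol, y = 4.999 × 10^-3 mol
mass of CaCO3 = 1.690 × 10^-3 × 100.09 = 0.1691 g

0.1691 g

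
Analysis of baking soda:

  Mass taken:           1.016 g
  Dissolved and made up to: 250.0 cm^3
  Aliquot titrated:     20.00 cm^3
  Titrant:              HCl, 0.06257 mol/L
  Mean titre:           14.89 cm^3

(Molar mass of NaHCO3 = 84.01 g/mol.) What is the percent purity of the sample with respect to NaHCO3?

96.30 %

NaHCO3 + HCl → NaCl + H2O + CO2
n(HCl) per titration = 0.01489 × 0.06257 = 9.317 × 10^-4 mol
n(NaHCO3) in each aliquot = 9.317 × 10^-4 mol (1:1 ratio)
n(NaHCO3) in the whole flask = 9.317 × 10^-4 × 250.0/20.00 = 0.01165 mol
mass of NaHCO3 = 0.01165 × 84.01 = 0.9784 g
% NaHCO3 = 0.9784 / 1.016 × 100 = 96.30 %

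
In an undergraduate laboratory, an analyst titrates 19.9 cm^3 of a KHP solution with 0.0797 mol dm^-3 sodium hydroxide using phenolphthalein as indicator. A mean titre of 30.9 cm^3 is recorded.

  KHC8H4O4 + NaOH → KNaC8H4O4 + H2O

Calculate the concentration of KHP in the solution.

0.124 mol/L

n(NaOH) = 0.0309 L × 0.0797 mol/L = 2.46 × 10^-3 mol
n(KHC8H4O4) = 2.46 × 10^-3 mol (1:1 mole ratio)
[KHC8H4O4] = 2.46 × 10^-3 mol / 0.0199 L = 0.124 mol/L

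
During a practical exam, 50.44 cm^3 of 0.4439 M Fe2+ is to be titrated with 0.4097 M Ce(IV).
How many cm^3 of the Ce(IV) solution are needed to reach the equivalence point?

54.65 mL

Ce^4+ + Fe^2+ → Ce^3+ + Fe^3+
n(Fe2+) = 0.05044 L × 0.4439 mol/L = 0.02239 mol
n(Ce4+) = 0.02239 mol (1:1 stoichiometry)
V(Ce4+) = 0.02239 mol / 0.4097 mol/L = 0.05465 L = 54.65 mL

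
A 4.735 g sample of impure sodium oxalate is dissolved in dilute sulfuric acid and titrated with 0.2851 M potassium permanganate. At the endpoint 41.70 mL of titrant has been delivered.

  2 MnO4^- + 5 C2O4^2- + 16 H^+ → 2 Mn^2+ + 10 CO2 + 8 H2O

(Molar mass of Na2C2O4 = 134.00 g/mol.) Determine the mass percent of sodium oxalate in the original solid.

n(KMnO4) = 0.04170 L × 0.2851 mol/L = 0.01189 mol
From the 5:2 ratio, n(Na2C2O4) = 5/2 × 0.01189 = 0.02972 mol
mass of Na2C2O4 = 0.02972 × 134.00 g/mol = 3.983 g
% Na2C2O4 = 3.983 / 4.735 × 100 = 84.11 %

84.11 %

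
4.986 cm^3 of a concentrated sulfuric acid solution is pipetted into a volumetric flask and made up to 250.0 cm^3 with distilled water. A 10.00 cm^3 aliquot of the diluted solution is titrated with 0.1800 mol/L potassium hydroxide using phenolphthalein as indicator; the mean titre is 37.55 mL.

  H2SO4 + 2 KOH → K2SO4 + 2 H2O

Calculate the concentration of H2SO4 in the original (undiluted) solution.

16.94 mol/L

n(KOH) = 0.03755 × 0.1800 = 6.759 × 10^-3 mol
From the 1:2 ratio, n(H2SO4) in the aliquot = 1/2 × 6.759 × 10^-3 = 3.379 × 10^-3 mol
[H2SO4]_dilute = 3.379 × 10^-3 / 0.01000 = 0.3379 mol/L
Dilution factor = 250.0 / 4.986 = 50.14
[H2SO4]_stock = 0.3379 × 50.14 = 16.94 mol/L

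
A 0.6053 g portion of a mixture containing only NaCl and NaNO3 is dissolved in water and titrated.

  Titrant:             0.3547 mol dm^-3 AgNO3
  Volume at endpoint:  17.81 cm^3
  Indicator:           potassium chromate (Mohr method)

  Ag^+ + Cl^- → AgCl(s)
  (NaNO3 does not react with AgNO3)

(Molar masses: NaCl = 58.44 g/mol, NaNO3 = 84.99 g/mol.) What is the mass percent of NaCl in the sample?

n(AgNO3) = 0.01781 × 0.3547 = 6.317 × 10^-3 mol
Let x = n(NaCl), y = n(NaNO3).
Titrant: 1x = 6.317 × 10^-3;  mass: 58.44x + 84.99y = 0.6053
Solving, x = 6.317 × 10^-3 mol, y = 2.778 × 10^-3 mol
mass of NaCl = 6.317 × 10^-3 × 58.44 = 0.3692 g
% NaCl = 0.3692 / 0.6053 × 100 = 60.99 %

60.99 %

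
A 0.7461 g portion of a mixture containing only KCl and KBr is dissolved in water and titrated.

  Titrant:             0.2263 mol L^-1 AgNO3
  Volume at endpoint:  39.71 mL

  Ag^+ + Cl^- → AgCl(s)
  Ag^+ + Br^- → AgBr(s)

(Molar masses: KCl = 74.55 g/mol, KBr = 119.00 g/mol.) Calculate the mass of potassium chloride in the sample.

n(AgNO3) = 0.03971 × 0.2263 = 8.986 × 10^-3 mol
Let x = n(KCl), y = n(KBr).
Titrant: 1x + 1y = 8.986 × 10^-3;  mass: 74.55x + 119.00y = 0.7461
Solving, x = 7.273 × 10^-3 mol, y = 1.714 × 10^-3 mol
mass of KCl = 7.273 × 10^-3 × 74.55 = 0.5422 g

0.5422 g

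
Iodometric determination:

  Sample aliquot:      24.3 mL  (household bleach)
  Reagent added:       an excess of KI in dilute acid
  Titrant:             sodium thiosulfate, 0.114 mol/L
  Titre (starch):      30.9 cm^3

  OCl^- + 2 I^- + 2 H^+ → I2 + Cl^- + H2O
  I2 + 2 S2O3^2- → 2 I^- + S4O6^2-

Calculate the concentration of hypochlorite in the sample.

n(S2O3^2-) = 0.0309 × 0.114 = 3.52 × 10^-3 mol
n(I2) = n(S2O3^2-)/2 = 1.76 × 10^-3 mol
n(OCl^-) in the aliquot = 1.76 × 10^-3 mol (1:1 ratio)
[OCl^-] = 1.76 × 10^-3 / 0.0243 = 0.0725 mol/L

0.0725 mol/L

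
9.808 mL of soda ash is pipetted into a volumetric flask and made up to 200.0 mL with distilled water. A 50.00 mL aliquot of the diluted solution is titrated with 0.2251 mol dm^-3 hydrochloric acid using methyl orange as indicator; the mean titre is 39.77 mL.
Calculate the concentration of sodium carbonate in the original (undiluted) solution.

1.825 mol/L

Na2CO3 + 2 HCl → 2 NaCl + H2O + CO2
n(HCl) = 0.03977 × 0.2251 = 8.952 × 10^-3 mol
From the 1:2 ratio, n(Na2CO3) in the aliquot = 1/2 × 8.952 × 10^-3 = 4.476 × 10^-3 mol
[Na2CO3]_dilute = 4.476 × 10^-3 / 0.05000 = 0.08952 mol/L
Dilution factor = 200.0 / 9.808 = 20.39
[Na2CO3]_stock = 0.08952 × 20.39 = 1.825 mol/L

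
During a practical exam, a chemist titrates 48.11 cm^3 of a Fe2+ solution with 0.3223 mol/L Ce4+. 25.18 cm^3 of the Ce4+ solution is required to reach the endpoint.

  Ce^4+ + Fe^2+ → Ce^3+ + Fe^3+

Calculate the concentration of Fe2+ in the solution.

0.1687 mol/L

n(Ce4+) = 0.02518 L × 0.3223 mol/L = 8.116 × 10^-3 mol
n(Fe2+) = 8.116 × 10^-3 mol (1:1 mole ratio)
[Fe2+] = 8.116 × 10^-3 mol / 0.04811 L = 0.1687 mol/L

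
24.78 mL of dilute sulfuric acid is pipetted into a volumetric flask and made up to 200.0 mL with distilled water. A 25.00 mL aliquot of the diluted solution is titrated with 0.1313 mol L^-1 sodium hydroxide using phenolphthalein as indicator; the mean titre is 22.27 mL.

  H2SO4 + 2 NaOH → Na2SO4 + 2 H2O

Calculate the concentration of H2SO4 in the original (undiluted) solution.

0.4720 mol/L

n(NaOH) = 0.02227 × 0.1313 = 2.924 × 10^-3 mol
From the 1:2 ratio, n(H2SO4) in the aliquot = 1/2 × 2.924 × 10^-3 = 1.462 × 10^-3 mol
[H2SO4]_dilute = 1.462 × 10^-3 / 0.02500 = 0.05848 mol/L
Dilution factor = 200.0 / 24.78 = 8.071
[H2SO4]_stock = 0.05848 × 8.071 = 0.4720 mol/L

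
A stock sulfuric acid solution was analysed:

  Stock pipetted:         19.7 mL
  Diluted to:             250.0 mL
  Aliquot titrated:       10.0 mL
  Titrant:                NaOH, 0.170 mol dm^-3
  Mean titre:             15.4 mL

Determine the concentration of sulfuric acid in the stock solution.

H2SO4 + 2 NaOH → Na2SO4 + 2 H2O
n(NaOH) = 0.0154 × 0.170 = 2.62 × 10^-3 mol
From the 1:2 ratio, n(H2SO4) in the aliquot = 1/2 × 2.62 × 10^-3 = 1.31 × 10^-3 mol
[H2SO4]_dilute = 1.31 × 10^-3 / 0.0100 = 0.131 mol/L
Dilution factor = 250.0 / 19.7 = 12.69
[H2SO4]_stock = 0.131 × 12.69 = 1.66 mol/L

1.66 mol/L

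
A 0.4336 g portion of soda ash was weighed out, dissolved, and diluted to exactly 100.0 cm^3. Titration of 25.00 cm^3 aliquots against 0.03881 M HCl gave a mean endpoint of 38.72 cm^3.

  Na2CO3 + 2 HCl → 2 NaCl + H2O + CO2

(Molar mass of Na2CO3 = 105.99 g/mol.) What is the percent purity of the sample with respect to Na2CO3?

n(HCl) per titration = 0.03872 × 0.03881 = 1.503 × 10^-3 mol
From the 1:2 ratio, n(Na2CO3) in each aliquot = 1/2 × 1.503 × 10^-3 = 7.514 × 10^-4 mol
n(Na2CO3) in the whole flask = 7.514 × 10^-4 × 100.0/25.00 = 3.005 × 10^-3 mol
mass of Na2CO3 = 3.005 × 10^-3 × 105.99 = 0.3185 g
% Na2CO3 = 0.3185 / 0.4336 × 100 = 73.47 %

73.47 %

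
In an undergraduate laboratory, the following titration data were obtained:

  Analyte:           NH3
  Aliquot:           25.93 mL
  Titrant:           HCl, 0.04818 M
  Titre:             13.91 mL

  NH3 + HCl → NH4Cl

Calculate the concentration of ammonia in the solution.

n(HCl) = 0.01391 L × 0.04818 mol/L = 6.702 × 10^-4 mol
n(NH3) = 6.702 × 10^-4 mol (1:1 mole ratio)
[NH3] = 6.702 × 10^-4 mol / 0.02593 L = 0.02585 mol/L

0.02585 M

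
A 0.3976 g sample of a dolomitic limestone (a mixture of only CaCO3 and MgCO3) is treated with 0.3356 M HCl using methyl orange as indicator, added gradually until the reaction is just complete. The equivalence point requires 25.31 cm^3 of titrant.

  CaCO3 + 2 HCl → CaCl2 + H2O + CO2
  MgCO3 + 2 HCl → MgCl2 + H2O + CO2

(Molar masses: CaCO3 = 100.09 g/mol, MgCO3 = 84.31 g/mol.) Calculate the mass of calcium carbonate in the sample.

n(HCl) = 0.02531 × 0.3356 = 8.494 × 10^-3 mol
Let x = n(CaCO3), y = n(MgCO3).
Titrant: 2x + 2y = 8.494 × 10^-3;  mass: 100.09x + 84.31y = 0.3976
Solving, x = 2.505 × 10^-3 mol, y = 1.742 × 10^-3 mol
mass of CaCO3 = 2.505 × 10^-3 × 100.09 = 0.2508 g

0.2508 g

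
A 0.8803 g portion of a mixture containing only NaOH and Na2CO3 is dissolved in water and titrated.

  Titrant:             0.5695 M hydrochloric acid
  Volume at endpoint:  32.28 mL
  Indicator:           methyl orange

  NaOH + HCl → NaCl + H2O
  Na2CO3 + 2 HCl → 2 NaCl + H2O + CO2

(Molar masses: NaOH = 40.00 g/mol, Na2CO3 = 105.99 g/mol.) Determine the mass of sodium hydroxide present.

0.2891 g

n(HCl) = 0.03228 × 0.5695 = 0.01838 mol
Let x = n(NaOH), y = n(Na2CO3).
Titrant: 1x + 2y = 0.01838;  mass: 40.00x + 105.99y = 0.8803
Solving, x = 7.228 × 10^-3 mol, y = 5.578 × 10^-3 mol
mass of NaOH = 7.228 × 10^-3 × 40.00 = 0.2891 g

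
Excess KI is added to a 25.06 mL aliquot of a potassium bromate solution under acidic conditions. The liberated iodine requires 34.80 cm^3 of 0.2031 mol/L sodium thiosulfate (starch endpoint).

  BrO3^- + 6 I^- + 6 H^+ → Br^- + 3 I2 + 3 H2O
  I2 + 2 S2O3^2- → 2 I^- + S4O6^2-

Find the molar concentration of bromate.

n(S2O3^2-) = 0.03480 × 0.2031 = 7.068 × 10^-3 mol
n(I2) = n(S2O3^2-)/2 = 3.534 × 10^-3 mol
From the 1:3 ratio, n(BrO3^-) in the aliquot = 1/3 × 3.534 × 10^-3 = 1.178 × 10^-3 mol
[BrO3^-] = 1.178 × 10^-3 / 0.02506 = 0.04701 mol/L

0.04701 mol/L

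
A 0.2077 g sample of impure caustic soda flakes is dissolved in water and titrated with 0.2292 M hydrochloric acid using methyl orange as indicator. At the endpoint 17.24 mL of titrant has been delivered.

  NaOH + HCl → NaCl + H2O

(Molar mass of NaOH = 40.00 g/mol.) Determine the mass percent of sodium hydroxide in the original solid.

n(HCl) = 0.01724 L × 0.2292 mol/L = 3.951 × 10^-3 mol
n(NaOH) = 3.951 × 10^-3 mol (1:1 ratio)
mass of NaOH = 3.951 × 10^-3 × 40.00 g/mol = 0.1581 g
% NaOH = 0.1581 / 0.2077 × 100 = 76.10 %

76.10 %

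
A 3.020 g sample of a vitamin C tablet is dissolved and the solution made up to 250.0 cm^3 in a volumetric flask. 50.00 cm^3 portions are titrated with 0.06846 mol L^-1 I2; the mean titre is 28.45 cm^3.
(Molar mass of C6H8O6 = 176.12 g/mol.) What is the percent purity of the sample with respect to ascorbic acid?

56.79 %

C6H8O6 + I2 → C6H6O6 + 2 HI
n(I2) per titration = 0.02845 × 0.06846 = 1.948 × 10^-3 mol
n(C6H8O6) in each aliquot = 1.948 × 10^-3 mol (1:1 ratio)
n(C6H8O6) in the whole flask = 1.948 × 10^-3 × 250.0/50.00 = 9.738 × 10^-3 mol
mass of C6H8O6 = 9.738 × 10^-3 × 176.12 = 1.715 g
% C6H8O6 = 1.715 / 3.020 × 100 = 56.79 %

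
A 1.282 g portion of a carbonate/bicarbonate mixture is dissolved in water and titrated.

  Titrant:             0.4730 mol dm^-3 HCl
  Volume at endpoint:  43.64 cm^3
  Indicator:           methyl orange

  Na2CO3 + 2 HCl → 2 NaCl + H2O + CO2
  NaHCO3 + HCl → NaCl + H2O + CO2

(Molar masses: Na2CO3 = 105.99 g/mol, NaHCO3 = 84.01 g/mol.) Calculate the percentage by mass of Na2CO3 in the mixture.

60.26 %

n(HCl) = 0.04364 × 0.4730 = 0.02064 mol
Let x = n(Na2CO3), y = n(NaHCO3).
Titrant: 2x + 1y = 0.02064;  mass: 105.99x + 84.01y = 1.282
Solving, x = 7.289 × 10^-3 mol, y = 6.065 × 10^-3 mol
mass of Na2CO3 = 7.289 × 10^-3 × 105.99 = 0.7725 g
% Na2CO3 = 0.7725 / 1.282 × 100 = 60.26 %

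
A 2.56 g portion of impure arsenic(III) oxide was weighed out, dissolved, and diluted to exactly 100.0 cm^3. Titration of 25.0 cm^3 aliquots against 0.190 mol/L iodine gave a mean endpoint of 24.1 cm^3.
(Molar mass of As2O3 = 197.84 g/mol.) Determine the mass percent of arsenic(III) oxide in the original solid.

70.8 %

As2O3 + 2 I2 + 2 H2O → As2O5 + 4 HI
n(I2) per titration = 0.0241 × 0.190 = 4.58 × 10^-3 mol
From the 1:2 ratio, n(As2O3) in each aliquot = 1/2 × 4.58 × 10^-3 = 2.29 × 10^-3 mol
n(As2O3) in the whole flask = 2.29 × 10^-3 × 100.0/25.0 = 9.16 × 10^-3 mol
mass of As2O3 = 9.16 × 10^-3 × 197.84 = 1.81 g
% As2O3 = 1.81 / 2.56 × 100 = 70.8 %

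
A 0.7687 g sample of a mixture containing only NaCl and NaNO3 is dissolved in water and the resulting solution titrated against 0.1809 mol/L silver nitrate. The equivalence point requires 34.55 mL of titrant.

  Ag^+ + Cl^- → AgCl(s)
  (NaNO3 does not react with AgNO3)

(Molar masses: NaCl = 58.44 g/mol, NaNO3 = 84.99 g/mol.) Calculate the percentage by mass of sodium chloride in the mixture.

n(AgNO3) = 0.03455 × 0.1809 = 6.250 × 10^-3 mol
Let x = n(NaCl), y = n(NaNO3).
Titrant: 1x = 6.250 × 10^-3;  mass: 58.44x + 84.99y = 0.7687
Solving, x = 6.250 × 10^-3 mol, y = 4.747 × 10^-3 mol
mass of NaCl = 6.250 × 10^-3 × 58.44 = 0.3653 g
% NaCl = 0.3653 / 0.7687 × 100 = 47.52 %

47.52 %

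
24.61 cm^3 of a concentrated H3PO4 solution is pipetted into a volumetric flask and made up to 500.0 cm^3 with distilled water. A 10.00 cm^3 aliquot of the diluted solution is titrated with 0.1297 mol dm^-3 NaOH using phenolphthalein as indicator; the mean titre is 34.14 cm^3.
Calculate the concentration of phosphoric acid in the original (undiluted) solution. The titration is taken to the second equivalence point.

4.498 mol/L

H3PO4 + 2 NaOH → Na2HPO4 + 2 H2O
n(NaOH) = 0.03414 × 0.1297 = 4.428 × 10^-3 mol
From the 1:2 ratio, n(H3PO4) in the aliquot = 1/2 × 4.428 × 10^-3 = 2.214 × 10^-3 mol
[H3PO4]_dilute = 2.214 × 10^-3 / 0.01000 = 0.2214 mol/L
Dilution factor = 500.0 / 24.61 = 20.32
[H3PO4]_stock = 0.2214 × 20.32 = 4.498 mol/L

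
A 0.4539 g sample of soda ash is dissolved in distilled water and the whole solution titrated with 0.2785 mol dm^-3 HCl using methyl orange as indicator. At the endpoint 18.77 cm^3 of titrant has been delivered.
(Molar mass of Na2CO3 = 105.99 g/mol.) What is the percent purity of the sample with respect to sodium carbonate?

61.03 %

Na2CO3 + 2 HCl → 2 NaCl + H2O + CO2
n(HCl) = 0.01877 L × 0.2785 mol/L = 5.227 × 10^-3 mol
From the 1:2 ratio, n(Na2CO3) = 1/2 × 5.227 × 10^-3 = 2.614 × 10^-3 mol
mass of Na2CO3 = 2.614 × 10^-3 × 105.99 g/mol = 0.2770 g
% Na2CO3 = 0.2770 / 0.4539 × 100 = 61.03 %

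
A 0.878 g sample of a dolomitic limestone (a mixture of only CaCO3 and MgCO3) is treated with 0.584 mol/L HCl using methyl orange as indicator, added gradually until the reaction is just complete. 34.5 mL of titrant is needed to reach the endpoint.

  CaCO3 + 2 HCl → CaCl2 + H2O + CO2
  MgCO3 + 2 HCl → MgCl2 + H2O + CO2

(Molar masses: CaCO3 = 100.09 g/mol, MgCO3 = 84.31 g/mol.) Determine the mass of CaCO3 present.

n(HCl) = 0.0345 × 0.584 = 0.0201 mol
Let x = n(CaCO3), y = n(MgCO3).
Titrant: 2x + 2y = 0.0201;  mass: 100.09x + 84.31y = 0.878
Solving, x = 1.82 × 10^-3 mol, y = 8.26 × 10^-3 mol
mass of CaCO3 = 1.82 × 10^-3 × 100.09 = 0.182 g

0.182 g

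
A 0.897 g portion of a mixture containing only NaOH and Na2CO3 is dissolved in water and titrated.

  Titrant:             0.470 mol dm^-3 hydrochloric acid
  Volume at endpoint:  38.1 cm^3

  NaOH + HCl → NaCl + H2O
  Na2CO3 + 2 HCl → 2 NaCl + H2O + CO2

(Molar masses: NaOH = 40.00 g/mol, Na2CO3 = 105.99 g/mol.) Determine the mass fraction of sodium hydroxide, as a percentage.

n(HCl) = 0.0381 × 0.470 = 0.0179 mol
Let x = n(NaOH), y = n(Na2CO3).
Titrant: 1x + 2y = 0.0179;  mass: 40.00x + 105.99y = 0.897
Solving, x = 4.00 × 10^-3 mol, y = 6.95 × 10^-3 mol
mass of NaOH = 4.00 × 10^-3 × 40.00 = 0.160 g
% NaOH = 0.160 / 0.897 × 100 = 17.8 %

17.8 %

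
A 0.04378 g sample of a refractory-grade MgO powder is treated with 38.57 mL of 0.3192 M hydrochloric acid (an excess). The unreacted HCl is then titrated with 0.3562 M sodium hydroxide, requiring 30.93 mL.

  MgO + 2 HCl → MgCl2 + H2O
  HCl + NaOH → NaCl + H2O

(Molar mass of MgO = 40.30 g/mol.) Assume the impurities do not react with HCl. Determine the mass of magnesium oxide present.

n(HCl) added = 0.03857 × 0.3192 = 0.01231 mol
n(NaOH) used in back-titration = 0.03093 × 0.3562 = 0.01102 mol
n(HCl) left over = 0.01102 mol (1:1 ratio)
n(HCl) consumed by analyte = 0.01231 − 0.01102 = 1.294 × 10^-3 mol
From the 1:2 ratio, n(MgO) = 1/2 × 1.294 × 10^-3 = 6.471 × 10^-4 mol
mass of MgO = 6.471 × 10^-4 × 40.30 = 0.02608 g

0.02608 g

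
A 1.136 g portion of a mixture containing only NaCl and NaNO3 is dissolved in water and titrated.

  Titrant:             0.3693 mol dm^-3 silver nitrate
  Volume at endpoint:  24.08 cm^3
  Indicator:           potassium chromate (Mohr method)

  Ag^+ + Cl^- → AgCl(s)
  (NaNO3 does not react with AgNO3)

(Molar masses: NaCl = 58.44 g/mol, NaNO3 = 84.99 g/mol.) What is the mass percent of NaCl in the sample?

45.75 %

n(AgNO3) = 0.02408 × 0.3693 = 8.893 × 10^-3 mol
Let x = n(NaCl), y = n(NaNO3).
Titrant: 1x = 8.893 × 10^-3;  mass: 58.44x + 84.99y = 1.136
Solving, x = 8.893 × 10^-3 mol, y = 7.252 × 10^-3 mol
mass of NaCl = 8.893 × 10^-3 × 58.44 = 0.5197 g
% NaCl = 0.5197 / 1.136 × 100 = 45.75 %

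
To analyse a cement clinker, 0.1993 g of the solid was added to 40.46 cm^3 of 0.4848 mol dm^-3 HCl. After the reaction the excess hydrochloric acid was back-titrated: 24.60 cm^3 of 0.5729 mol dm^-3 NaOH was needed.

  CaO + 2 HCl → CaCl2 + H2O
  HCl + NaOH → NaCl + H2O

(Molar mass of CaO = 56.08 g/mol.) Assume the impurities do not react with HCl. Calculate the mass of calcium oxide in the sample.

0.1548 g

n(HCl) added = 0.04046 × 0.4848 = 0.01962 mol
n(NaOH) used in back-titration = 0.02460 × 0.5729 = 0.01409 mol
n(HCl) left over = 0.01409 mol (1:1 ratio)
n(HCl) consumed by analyte = 0.01962 − 0.01409 = 5.522 × 10^-3 mol
From the 1:2 ratio, n(CaO) = 1/2 × 5.522 × 10^-3 = 2.761 × 10^-3 mol
mass of CaO = 2.761 × 10^-3 × 56.08 = 0.1548 g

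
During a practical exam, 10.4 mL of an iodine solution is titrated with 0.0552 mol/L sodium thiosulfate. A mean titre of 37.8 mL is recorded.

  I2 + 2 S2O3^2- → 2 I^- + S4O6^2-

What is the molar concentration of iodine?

n(Na2S2O3) = 0.0378 L × 0.0552 mol/L = 2.09 × 10^-3 mol
From the 1:2 mole ratio, n(I2) = 1/2 × 2.09 × 10^-3 = 1.04 × 10^-3 mol
[I2] = 1.04 × 10^-3 mol / 0.0104 L = 0.100 mol/L

0.100 mol/L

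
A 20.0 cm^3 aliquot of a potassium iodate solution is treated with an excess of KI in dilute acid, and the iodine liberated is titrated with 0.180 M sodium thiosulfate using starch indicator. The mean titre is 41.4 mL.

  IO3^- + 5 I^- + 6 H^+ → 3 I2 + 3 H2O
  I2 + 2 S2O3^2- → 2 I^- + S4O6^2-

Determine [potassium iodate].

n(S2O3^2-) = 0.0414 × 0.180 = 7.45 × 10^-3 mol
n(I2) = n(S2O3^2-)/2 = 3.73 × 10^-3 mol
From the 1:3 ratio, n(IO3^-) in the aliquot = 1/3 × 3.73 × 10^-3 = 1.24 × 10^-3 mol
[IO3^-] = 1.24 × 10^-3 / 0.0200 = 0.0621 mol/L

0.0621 M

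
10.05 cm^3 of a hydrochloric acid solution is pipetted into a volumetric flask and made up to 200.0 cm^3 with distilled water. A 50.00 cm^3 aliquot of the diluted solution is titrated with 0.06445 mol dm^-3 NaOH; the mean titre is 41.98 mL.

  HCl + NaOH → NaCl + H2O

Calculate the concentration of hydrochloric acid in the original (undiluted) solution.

n(NaOH) = 0.04198 × 0.06445 = 2.706 × 10^-3 mol
n(HCl) in the aliquot = 2.706 × 10^-3 mol (1:1 ratio)
[HCl]_dilute = 2.706 × 10^-3 / 0.05000 = 0.05411 mol/L
Dilution factor = 200.0 / 10.05 = 19.90
[HCl]_stock = 0.05411 × 19.90 = 1.077 mol/L

1.077 mol/L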